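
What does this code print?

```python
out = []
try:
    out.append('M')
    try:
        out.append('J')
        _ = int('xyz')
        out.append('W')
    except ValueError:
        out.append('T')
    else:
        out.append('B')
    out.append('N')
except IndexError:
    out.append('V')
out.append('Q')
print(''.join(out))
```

Execution trace: 'M' (try body) → 'J' (inner try body) → 'T' (inner except ValueError) → 'N' (try body, no exception) → 'Q' (after the try/except). Output: MJTNQ

Answer: MJTNQ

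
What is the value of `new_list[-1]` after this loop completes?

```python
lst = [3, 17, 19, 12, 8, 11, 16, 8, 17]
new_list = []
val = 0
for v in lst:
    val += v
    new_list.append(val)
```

Cumulative sum ends at 111
`new_list` takes the values: [] → [3] → [3, 20] → [3, 20, 39] → [3, 20, 39, 51] → [3, 20, 39, 51, 59] → [3, 20, 39, 51, 59, 70] → [3, 20, 39, 51, 59, 70, 86] → [3, 20, 39, 51, 59, 70, 86, 94] → [3, 20, 39, 51, 59, 70, 86, 94, 111]
So `new_list[-1]` = 111

Answer: 111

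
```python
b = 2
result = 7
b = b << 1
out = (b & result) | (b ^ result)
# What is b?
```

Trace:
`b = 2` → b = 2
`result = 7` → result = 7
`b = b << 1` → b = 4
`out = (b & result) | (b ^ result)` → out = 7
So b = 4

Answer: 4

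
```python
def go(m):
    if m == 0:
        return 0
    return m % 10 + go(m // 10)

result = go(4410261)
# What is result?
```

Sum of digits of 4410261: 1 + 6 + 2 + 0 + 1 + 4 + 4 = 18

Answer: 18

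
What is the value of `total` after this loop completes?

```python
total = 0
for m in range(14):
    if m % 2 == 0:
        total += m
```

Sum of even numbers 0 to 13
`total` takes the values: 0 → 2 → 6 → 12 → 20 → 30 → 42

Answer: 42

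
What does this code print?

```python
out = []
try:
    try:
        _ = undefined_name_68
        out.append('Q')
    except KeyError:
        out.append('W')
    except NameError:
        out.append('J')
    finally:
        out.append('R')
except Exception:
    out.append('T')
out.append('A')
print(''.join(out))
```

Execution trace: 'J' (inner except NameError) → 'R' (inner finally) → 'A' (after the try/except). Output: JRA

Answer: JRA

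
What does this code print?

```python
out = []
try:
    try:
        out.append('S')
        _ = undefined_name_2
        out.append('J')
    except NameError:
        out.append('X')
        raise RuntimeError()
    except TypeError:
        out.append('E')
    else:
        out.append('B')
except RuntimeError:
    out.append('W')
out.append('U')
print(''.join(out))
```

Execution trace: 'S' (inner try body) → 'X' (inner except NameError) → 'W' (outer except RuntimeError) → 'U' (after the try/except). Output: SXWU

Answer: SXWU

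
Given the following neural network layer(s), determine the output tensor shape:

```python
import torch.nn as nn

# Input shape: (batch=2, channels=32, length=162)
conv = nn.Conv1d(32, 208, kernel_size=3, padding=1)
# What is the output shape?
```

Input: (2, 32, 162) -> Output: (2, 208, 162)

Answer: (2, 208, 162)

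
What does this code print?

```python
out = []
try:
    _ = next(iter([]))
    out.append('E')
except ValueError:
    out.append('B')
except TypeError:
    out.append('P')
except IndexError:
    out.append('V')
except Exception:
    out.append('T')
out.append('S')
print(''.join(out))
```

Execution trace: 'T' (except Exception) → 'S' (after the try/except). Output: TS

Answer: TS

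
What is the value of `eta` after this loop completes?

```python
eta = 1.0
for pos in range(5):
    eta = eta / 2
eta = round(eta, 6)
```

Halving LR 5 times: 1 / 2^5
`eta` takes the values: 1.0 → 0.5 → 0.25 → 0.125 → 0.0625 → 0.03125

Answer: 0.03125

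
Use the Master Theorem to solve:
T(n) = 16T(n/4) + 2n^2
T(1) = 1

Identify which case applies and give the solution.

a=16, b=4, f(n)=2n^2. log_4(16) = 2. Since c=2 = 2, Case 2 applies: T(n) = Θ(n^log_b(a) · log n) = O(n^2 log n).

Answer: O(n^2 log n) - Case 2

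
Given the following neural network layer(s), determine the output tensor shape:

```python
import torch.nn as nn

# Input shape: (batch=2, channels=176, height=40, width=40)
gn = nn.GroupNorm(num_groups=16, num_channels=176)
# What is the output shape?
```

Input: (2, 176, 40, 40) -> Output: (2, 176, 40, 40)

Answer: (2, 176, 40, 40)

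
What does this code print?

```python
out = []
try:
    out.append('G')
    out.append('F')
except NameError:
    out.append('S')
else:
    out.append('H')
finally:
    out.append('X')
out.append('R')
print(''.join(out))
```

Execution trace: 'G' (try body) → 'F' (try body, no exception) → 'H' (else) → 'X' (finally) → 'R' (after the try/except). Output: GFHXR

Answer: GFHXR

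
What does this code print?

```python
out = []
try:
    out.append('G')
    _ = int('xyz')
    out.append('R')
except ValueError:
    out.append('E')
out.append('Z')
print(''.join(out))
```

Execution trace: 'G' (try body) → 'E' (except ValueError) → 'Z' (after the try/except). Output: GEZ

Answer: GEZ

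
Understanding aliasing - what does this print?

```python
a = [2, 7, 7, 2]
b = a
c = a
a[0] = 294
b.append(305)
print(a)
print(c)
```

Key concept: multiple aliases.
Step by step:
`a = [2, 7, 7, 2]` → a = [2, 7, 7, 2]
`b = a` → b = [2, 7, 7, 2] (same object as a)
`c = a` → c = [2, 7, 7, 2] (same object as a, b)
`a[0] = 294` → a = [294, 7, 7, 2] (same object as b, c); b = [294, 7, 7, 2] (same object as a, c); c = [294, 7, 7, 2] (same object as a, b)
`b.append(305)` → a = [294, 7, 7, 2, 305] (same object as b, c); b = [294, 7, 7, 2, 305] (same object as a, c); c = [294, 7, 7, 2, 305] (same object as a, b)
`print(a)` → prints [294, 7, 7, 2, 305]
`print(c)` → prints [294, 7, 7, 2, 305]

Answer:
[294, 7, 7, 2, 305]
[294, 7, 7, 2, 305]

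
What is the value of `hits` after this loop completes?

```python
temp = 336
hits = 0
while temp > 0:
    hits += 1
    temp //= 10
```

Count digits by repeated division by 10
`hits` takes the values: 0 → 1 → 2 → 3

Answer: 3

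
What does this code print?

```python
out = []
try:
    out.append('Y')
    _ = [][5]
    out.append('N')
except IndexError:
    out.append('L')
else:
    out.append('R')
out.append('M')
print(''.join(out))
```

Execution trace: 'Y' (try body) → 'L' (except IndexError) → 'M' (after the try/except). Output: YLM

Answer: YLM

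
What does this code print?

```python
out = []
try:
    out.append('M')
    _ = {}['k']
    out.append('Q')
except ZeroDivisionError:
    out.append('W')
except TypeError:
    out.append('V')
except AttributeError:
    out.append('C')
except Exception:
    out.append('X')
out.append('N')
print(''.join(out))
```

Execution trace: 'M' (try body) → 'X' (except Exception) → 'N' (after the try/except). Output: MXN

Answer: MXN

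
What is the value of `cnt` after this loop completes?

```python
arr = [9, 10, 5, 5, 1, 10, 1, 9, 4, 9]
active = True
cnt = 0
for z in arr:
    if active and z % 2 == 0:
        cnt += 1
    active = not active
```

Count even values at even positions
`cnt` takes the values: 0 → 1

Answer: 1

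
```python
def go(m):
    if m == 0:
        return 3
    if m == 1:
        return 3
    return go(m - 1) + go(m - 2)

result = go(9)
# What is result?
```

Build up from base cases: go(0)=3, go(1)=3, go(2)=6, go(3)=9, go(4)=15, go(5)=24, go(6)=39, ..., go(9)=165

Answer: 165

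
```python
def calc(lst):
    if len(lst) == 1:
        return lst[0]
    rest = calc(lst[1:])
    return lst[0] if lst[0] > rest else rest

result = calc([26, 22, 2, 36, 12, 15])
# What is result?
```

Recursive max over [26, 22, 2, 36, 12, 15] = 36

Answer: 36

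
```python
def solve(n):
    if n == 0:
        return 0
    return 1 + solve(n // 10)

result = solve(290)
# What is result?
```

Count of digits of 290: 3

Answer: 3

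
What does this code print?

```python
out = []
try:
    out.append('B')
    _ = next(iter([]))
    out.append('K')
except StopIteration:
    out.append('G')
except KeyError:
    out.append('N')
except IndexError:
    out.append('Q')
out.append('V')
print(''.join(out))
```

Execution trace: 'B' (try body) → 'G' (except StopIteration) → 'V' (after the try/except). Output: BGV

Answer: BGV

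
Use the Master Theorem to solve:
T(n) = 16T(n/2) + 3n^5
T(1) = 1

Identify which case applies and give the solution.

a=16, b=2, f(n)=3n^5. log_2(16) = 4. Since c=5 > 4 and the regularity condition holds (16(n/2)^5 = (16/2^5)n^5 with 16/2^5 < 1), Case 3 applies: T(n) = Θ(f(n)) = O(n^5).

Answer: O(n^5) - Case 3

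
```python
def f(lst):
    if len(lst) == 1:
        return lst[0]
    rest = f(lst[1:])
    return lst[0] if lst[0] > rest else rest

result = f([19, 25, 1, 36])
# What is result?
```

Recursive max over [19, 25, 1, 36] = 36

Answer: 36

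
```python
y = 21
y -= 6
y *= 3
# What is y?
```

Trace:
`y = 21` → y = 21
`y -= 6` → y = 15
`y *= 3` → y = 45
So y = 45

Answer: 45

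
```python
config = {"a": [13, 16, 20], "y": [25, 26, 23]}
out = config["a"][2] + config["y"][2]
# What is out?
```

Trace:
`config = {"a": [13, 16, 20], "y": [25, 26, 23]}` → config = {'a': [13, 16, 20], 'y': [25, 26, 23]}
`out = config["a"][2] + config["y"][2]` → out = 43
So out = 43

Answer: 43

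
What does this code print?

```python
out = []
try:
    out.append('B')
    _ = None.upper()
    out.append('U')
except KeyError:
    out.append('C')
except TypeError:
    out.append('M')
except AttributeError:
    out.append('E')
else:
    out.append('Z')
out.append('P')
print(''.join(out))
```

Execution trace: 'B' (try body) → 'E' (except AttributeError) → 'P' (after the try/except). Output: BEP

Answer: BEP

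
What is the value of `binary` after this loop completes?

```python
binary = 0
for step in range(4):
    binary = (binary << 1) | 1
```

Build 4 consecutive 1-bits: 0b1111
`binary` takes the values: 0 → 1 → 3 → 7 → 15

Answer: 15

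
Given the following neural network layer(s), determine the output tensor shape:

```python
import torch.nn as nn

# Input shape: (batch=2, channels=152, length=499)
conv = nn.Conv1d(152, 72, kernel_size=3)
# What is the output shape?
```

Input: (2, 152, 499) -> Output: (2, 72, 497)

Answer: (2, 72, 497)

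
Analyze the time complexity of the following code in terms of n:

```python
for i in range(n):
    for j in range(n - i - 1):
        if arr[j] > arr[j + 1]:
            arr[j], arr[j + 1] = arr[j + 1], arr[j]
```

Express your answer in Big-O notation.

This is Bubble sort. Time complexity: O(n²).

Answer: O(n²)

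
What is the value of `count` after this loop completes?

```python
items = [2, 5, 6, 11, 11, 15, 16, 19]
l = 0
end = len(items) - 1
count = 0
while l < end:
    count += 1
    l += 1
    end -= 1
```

Iterations until pointers meet (list length 8)
`count` takes the values: 0 → 1 → 2 → 3 → 4

Answer: 4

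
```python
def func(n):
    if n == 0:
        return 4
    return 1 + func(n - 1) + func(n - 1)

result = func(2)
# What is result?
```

func(n) = 1 + 2·func(n-1), func(0)=4. Closed form: (4+1)·2^2 - 1 = 19.

Answer: 19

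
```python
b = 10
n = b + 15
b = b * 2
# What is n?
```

Trace:
`b = 10` → b = 10
`n = b + 15` → n = 25
`b = b * 2` → b = 20
So n = 25

Answer: 25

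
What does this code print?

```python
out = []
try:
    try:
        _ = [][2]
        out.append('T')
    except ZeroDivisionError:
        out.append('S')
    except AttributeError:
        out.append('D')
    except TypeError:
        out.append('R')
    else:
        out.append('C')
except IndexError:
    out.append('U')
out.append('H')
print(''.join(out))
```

Execution trace: 'U' (outer except IndexError) → 'H' (after the try/except). Output: UH

Answer: UH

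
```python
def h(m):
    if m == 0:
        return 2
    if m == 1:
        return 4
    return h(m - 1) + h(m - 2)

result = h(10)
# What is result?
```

Build up from base cases: h(0)=2, h(1)=4, h(2)=6, h(3)=10, h(4)=16, h(5)=26, h(6)=42, ..., h(10)=288

Answer: 288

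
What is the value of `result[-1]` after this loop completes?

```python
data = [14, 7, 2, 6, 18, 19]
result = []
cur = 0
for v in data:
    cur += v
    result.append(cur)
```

Cumulative sum ends at 66
`result` takes the values: [] → [14] → [14, 21] → [14, 21, 23] → [14, 21, 23, 29] → [14, 21, 23, 29, 47] → [14, 21, 23, 29, 47, 66]
So `result[-1]` = 66

Answer: 66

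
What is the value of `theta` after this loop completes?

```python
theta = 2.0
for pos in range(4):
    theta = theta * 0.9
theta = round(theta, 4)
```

Exponential decay: 2.0 * 0.9^4
`theta` takes the values: 2.0 → 1.8 → 1.62 → 1.458 → 1.3122

Answer: 1.3122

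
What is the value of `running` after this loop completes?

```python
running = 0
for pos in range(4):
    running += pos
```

Sum of 0 to 3 = 6
`running` takes the values: 0 → 1 → 3 → 6

Answer: 6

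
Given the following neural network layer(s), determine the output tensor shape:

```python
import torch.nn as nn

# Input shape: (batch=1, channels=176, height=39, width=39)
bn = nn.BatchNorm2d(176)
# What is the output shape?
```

Input: (1, 176, 39, 39) -> Output: (1, 176, 39, 39)

Answer: (1, 176, 39, 39)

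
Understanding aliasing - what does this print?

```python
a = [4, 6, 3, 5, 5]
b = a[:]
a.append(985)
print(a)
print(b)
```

Key concept: slice [:] creates copy.
Step by step:
`a = [4, 6, 3, 5, 5]` → a = [4, 6, 3, 5, 5]
`b = a[:]` → b = [4, 6, 3, 5, 5]
`a.append(985)` → a = [4, 6, 3, 5, 5, 985]
`print(a)` → prints [4, 6, 3, 5, 5, 985]
`print(b)` → prints [4, 6, 3, 5, 5]

Answer:
[4, 6, 3, 5, 5, 985]
[4, 6, 3, 5, 5]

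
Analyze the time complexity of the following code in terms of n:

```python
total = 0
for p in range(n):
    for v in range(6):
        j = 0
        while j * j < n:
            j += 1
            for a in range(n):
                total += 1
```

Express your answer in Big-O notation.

Each loop level contributes: n × 1 × √n × n. Multiplying the contributions gives O(n^2√n).

Answer: O(n^2√n)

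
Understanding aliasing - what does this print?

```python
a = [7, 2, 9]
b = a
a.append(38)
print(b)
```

Key concept: basic list aliasing.
Step by step:
`a = [7, 2, 9]` → a = [7, 2, 9]
`b = a` → b = [7, 2, 9] (same object as a)
`a.append(38)` → a = [7, 2, 9, 38] (same object as b); b = [7, 2, 9, 38] (same object as a)
`print(b)` → prints [7, 2, 9, 38]

Answer: [7, 2, 9, 38]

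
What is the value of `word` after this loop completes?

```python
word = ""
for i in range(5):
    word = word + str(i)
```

Concatenate digits 0 to 4
`word` takes the values: "" → "0" → "01" → "012" → "0123" → "01234"

Answer: "01234"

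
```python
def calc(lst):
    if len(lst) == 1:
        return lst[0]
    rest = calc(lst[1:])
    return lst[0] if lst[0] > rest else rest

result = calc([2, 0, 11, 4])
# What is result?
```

Recursive max over [2, 0, 11, 4] = 11

Answer: 11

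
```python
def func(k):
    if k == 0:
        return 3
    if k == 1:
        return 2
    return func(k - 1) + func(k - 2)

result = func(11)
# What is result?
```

Build up from base cases: func(0)=3, func(1)=2, func(2)=5, func(3)=7, func(4)=12, func(5)=19, func(6)=31, ..., func(11)=343

Answer: 343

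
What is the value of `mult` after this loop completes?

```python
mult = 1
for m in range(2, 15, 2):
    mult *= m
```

Product of even numbers 2 to 14
`mult` takes the values: 1 → 2 → 8 → 48 → 384 → 3840 → 46080 → 645120

Answer: 645120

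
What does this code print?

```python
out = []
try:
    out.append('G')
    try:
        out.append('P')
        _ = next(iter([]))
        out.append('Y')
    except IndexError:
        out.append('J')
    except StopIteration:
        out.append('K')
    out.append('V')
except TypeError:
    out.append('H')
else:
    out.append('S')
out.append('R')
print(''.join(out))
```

Execution trace: 'G' (try body) → 'P' (inner try body) → 'K' (inner except StopIteration) → 'V' (try body, no exception) → 'S' (else) → 'R' (after the try/except). Output: GPKVSR

Answer: GPKVSR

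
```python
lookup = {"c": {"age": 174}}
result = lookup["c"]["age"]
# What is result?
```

Trace:
`lookup = {"c": {"age": 174}}` → lookup = {'c': {'age': 174}}
`result = lookup["c"]["age"]` → result = 174
So result = 174

Answer: 174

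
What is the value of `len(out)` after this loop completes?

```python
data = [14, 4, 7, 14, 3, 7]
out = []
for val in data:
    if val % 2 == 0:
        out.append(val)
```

Count even numbers in [14, 4, 7, 14, 3, 7]
`out` takes the values: [] → [14] → [14, 4] → [14, 4, 14]
So `len(out)` = 3

Answer: 3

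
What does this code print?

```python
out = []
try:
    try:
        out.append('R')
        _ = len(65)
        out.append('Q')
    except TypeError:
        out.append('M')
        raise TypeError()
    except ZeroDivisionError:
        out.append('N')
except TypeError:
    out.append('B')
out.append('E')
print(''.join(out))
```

Execution trace: 'R' (inner try body) → 'M' (inner except TypeError) → 'B' (outer except TypeError) → 'E' (after the try/except). Output: RMBE

Answer: RMBE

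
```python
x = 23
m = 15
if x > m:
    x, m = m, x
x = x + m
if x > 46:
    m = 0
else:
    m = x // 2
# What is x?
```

Trace:
`x = 23` → x = 23
`m = 15` → m = 15
`if x > m: ...` → x > m is True → x = 15; m = 23
`x = x + m` → x = 38
`if x > 46: ...` → x > 46 is False, take else branch → m = 19
So x = 38

Answer: 38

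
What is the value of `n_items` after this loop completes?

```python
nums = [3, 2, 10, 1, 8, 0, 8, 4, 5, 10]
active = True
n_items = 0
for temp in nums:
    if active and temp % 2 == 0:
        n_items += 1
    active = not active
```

Count even values at even positions
`n_items` takes the values: 0 → 1 → 2 → 3

Answer: 3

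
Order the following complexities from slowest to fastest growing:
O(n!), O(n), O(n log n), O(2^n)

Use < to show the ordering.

Ordered by growth rate: O(n) < O(n log n) < O(2^n) < O(n!)

Answer: O(n) < O(n log n) < O(2^n) < O(n!)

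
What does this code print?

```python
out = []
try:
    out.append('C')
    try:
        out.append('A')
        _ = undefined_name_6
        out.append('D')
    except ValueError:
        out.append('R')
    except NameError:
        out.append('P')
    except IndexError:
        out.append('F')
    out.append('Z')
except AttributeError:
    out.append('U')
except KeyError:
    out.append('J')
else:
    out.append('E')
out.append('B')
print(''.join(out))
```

Execution trace: 'C' (try body) → 'A' (inner try body) → 'P' (inner except NameError) → 'Z' (try body, no exception) → 'E' (else) → 'B' (after the try/except). Output: CAPZEB

Answer: CAPZEB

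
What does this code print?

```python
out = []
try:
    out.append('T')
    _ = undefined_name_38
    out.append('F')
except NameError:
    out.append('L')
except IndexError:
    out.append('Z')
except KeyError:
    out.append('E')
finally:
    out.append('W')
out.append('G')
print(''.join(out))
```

Execution trace: 'T' (try body) → 'L' (except NameError) → 'W' (finally) → 'G' (after the try/except). Output: TLWG

Answer: TLWG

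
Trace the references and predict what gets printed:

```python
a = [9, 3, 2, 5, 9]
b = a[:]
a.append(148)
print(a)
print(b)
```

Key concept: slice [:] creates copy.
Step by step:
`a = [9, 3, 2, 5, 9]` → a = [9, 3, 2, 5, 9]
`b = a[:]` → b = [9, 3, 2, 5, 9]
`a.append(148)` → a = [9, 3, 2, 5, 9, 148]
`print(a)` → prints [9, 3, 2, 5, 9, 148]
`print(b)` → prints [9, 3, 2, 5, 9]

Answer:
[9, 3, 2, 5, 9, 148]
[9, 3, 2, 5, 9]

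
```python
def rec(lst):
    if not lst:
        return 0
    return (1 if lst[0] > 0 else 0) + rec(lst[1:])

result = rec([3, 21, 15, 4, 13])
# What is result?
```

Count of positive elements in [3, 21, 15, 4, 13] = 5

Answer: 5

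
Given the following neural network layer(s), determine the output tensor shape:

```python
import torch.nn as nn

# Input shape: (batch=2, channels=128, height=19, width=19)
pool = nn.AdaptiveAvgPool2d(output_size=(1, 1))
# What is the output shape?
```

Input: (2, 128, 19, 19) -> Output: (2, 128, 1, 1)

Answer: (2, 128, 1, 1)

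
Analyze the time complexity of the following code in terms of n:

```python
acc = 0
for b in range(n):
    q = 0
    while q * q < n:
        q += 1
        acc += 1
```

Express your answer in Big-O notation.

Each loop level contributes: n × √n. Multiplying the contributions gives O(n√n).

Answer: O(n√n)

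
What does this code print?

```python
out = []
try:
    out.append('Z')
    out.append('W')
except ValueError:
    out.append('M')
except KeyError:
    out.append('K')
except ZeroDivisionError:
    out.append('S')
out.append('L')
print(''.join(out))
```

Execution trace: 'Z' (try body) → 'W' (try body, no exception) → 'L' (after the try/except). Output: ZWL

Answer: ZWL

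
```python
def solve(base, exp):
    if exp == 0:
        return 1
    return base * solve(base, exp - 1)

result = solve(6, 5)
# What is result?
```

solve(6, 5) = 6 * 6 * 6 * 6 * 6 = 7776

Answer: 7776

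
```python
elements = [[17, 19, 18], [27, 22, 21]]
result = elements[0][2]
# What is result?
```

Trace:
`elements = [[17, 19, 18], [27, 22, 21]]` → elements = [[17, 19, 18], [27, 22, 21]]
`result = elements[0][2]` → result = 18
So result = 18

Answer: 18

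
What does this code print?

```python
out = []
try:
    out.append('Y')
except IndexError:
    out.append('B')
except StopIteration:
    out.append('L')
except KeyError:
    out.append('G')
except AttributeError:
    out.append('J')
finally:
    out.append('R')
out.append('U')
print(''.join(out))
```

Execution trace: 'Y' (try body, no exception) → 'R' (finally) → 'U' (after the try/except). Output: YRU

Answer: YRU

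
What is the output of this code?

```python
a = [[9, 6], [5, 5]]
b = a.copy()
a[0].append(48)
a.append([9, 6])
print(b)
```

Key concept: shallow copy with nested lists.
Step by step:
`a = [[9, 6], [5, 5]]` → a = [[9, 6], [5, 5]]
`b = a.copy()` → b = [[9, 6], [5, 5]]
`a[0].append(48)` → a = [[9, 6, 48], [5, 5]]; b = [[9, 6, 48], [5, 5]]
`a.append([9, 6])` → a = [[9, 6, 48], [5, 5], [9, 6]]
`print(b)` → prints [[9, 6, 48], [5, 5]]

Answer: [[9, 6, 48], [5, 5]]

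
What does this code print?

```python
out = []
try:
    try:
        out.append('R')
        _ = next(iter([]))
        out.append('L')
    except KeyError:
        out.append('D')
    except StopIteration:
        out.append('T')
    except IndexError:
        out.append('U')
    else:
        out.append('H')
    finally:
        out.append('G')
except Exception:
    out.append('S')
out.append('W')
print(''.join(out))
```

Execution trace: 'R' (inner try body) → 'T' (inner except StopIteration) → 'G' (inner finally) → 'W' (after the try/except). Output: RTGW

Answer: RTGW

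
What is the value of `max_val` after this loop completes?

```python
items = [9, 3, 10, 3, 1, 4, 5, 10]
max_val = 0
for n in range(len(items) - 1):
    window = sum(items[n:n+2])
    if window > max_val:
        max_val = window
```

Max sum of 2-element window in [9, 3, 10, 3, 1, 4, 5, 10]
`max_val` takes the values: 0 → 12 → 13 → 15

Answer: 15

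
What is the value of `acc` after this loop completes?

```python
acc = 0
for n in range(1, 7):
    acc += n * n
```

Sum of squares 1² to 6² = 91
`acc` takes the values: 0 → 1 → 5 → 14 → 30 → 55 → 91

Answer: 91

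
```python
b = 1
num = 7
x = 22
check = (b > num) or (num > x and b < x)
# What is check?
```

Trace:
`b = 1` → b = 1
`num = 7` → num = 7
`x = 22` → x = 22
`check = (b > num) or (num > x and b < x)` → check = False
So check = False

Answer: False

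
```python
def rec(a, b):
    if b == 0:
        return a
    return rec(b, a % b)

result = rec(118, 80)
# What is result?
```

rec(118, 80) -> rec(80, 38) -> rec(38, 4) -> rec(4, 2) -> rec(2, 0) -> 2

Answer: 2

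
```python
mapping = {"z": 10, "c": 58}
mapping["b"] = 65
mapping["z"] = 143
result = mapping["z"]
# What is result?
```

Trace:
`mapping = {"z": 10, "c": 58}` → mapping = {'z': 10, 'c': 58}
`mapping["b"] = 65` → mapping = {'z': 10, 'c': 58, 'b': 65}
`mapping["z"] = 143` → mapping = {'z': 143, 'c': 58, 'b': 65}
`result = mapping["z"]` → result = 143
So result = 143

Answer: 143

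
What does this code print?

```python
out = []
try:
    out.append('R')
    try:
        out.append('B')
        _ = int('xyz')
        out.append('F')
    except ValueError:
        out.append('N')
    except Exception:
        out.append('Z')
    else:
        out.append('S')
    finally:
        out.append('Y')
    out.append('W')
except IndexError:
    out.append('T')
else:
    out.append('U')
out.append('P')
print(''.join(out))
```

Execution trace: 'R' (try body) → 'B' (inner try body) → 'N' (inner except ValueError) → 'Y' (inner finally) → 'W' (try body, no exception) → 'U' (else) → 'P' (after the try/except). Output: RBNYWUP

Answer: RBNYWUP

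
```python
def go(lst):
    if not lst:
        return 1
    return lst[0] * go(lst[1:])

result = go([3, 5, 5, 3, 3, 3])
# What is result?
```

Product over [3, 5, 5, 3, 3, 3] = 3 * 5 * 5 * 3 * 3 * 3 = 2025

Answer: 2025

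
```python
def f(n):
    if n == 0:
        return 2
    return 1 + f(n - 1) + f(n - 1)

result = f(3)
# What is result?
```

f(n) = 1 + 2·f(n-1), f(0)=2. Closed form: (2+1)·2^3 - 1 = 23.

Answer: 23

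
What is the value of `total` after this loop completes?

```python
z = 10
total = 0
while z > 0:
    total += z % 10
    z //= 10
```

Sum digits of 10
`total` takes the values: 0 → 1

Answer: 1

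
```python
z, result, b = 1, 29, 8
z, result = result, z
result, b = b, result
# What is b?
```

Trace:
`z, result, b = 1, 29, 8` → z = 1; result = 29; b = 8
`z, result = result, z` → z = 29; result = 1
`result, b = b, result` → result = 8; b = 1
So b = 1

Answer: 1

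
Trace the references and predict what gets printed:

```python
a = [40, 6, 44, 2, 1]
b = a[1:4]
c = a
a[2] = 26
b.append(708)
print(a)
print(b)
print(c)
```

Key concept: slice vs alias.
Step by step:
`a = [40, 6, 44, 2, 1]` → a = [40, 6, 44, 2, 1]
`b = a[1:4]` → b = [6, 44, 2]
`c = a` → c = [40, 6, 44, 2, 1] (same object as a)
`a[2] = 26` → a = [40, 6, 26, 2, 1] (same object as c); c = [40, 6, 26, 2, 1] (same object as a)
`b.append(708)` → b = [6, 44, 2, 708]
`print(a)` → prints [40, 6, 26, 2, 1]
`print(b)` → prints [6, 44, 2, 708]
`print(c)` → prints [40, 6, 26, 2, 1]

Answer:
[40, 6, 26, 2, 1]
[6, 44, 2, 708]
[40, 6, 26, 2, 1]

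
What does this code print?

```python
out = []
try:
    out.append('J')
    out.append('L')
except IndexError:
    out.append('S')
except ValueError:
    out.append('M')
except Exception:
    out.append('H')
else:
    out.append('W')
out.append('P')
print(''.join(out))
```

Execution trace: 'J' (try body) → 'L' (try body, no exception) → 'W' (else) → 'P' (after the try/except). Output: JLWP

Answer: JLWP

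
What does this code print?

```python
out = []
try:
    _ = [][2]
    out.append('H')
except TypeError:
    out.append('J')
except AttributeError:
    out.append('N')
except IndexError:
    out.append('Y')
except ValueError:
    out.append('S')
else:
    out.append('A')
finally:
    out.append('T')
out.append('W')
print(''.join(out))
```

Execution trace: 'Y' (except IndexError) → 'T' (finally) → 'W' (after the try/except). Output: YTW

Answer: YTW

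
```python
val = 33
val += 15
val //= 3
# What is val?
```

Trace:
`val = 33` → val = 33
`val += 15` → val = 48
`val //= 3` → val = 16
So val = 16

Answer: 16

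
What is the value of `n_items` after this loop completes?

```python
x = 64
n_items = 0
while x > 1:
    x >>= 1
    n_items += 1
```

Count right shifts until 1
`n_items` takes the values: 0 → 1 → 2 → 3 → 4 → 5 → 6

Answer: 6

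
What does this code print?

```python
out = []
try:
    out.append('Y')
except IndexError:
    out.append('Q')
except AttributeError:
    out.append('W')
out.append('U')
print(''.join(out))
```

Execution trace: 'Y' (try body, no exception) → 'U' (after the try/except). Output: YU

Answer: YU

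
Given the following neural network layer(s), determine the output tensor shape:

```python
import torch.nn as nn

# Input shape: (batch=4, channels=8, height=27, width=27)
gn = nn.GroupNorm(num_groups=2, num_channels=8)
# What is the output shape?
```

Input: (4, 8, 27, 27) -> Output: (4, 8, 27, 27)

Answer: (4, 8, 27, 27)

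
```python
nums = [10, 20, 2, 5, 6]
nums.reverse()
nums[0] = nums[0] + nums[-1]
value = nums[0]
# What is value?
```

Trace:
`nums = [10, 20, 2, 5, 6]` → nums = [10, 20, 2, 5, 6]
`nums.reverse()` → nums = [6, 5, 2, 20, 10]
`nums[0] = nums[0] + nums[-1]` → nums = [16, 5, 2, 20, 10]
`value = nums[0]` → value = 16
So value = 16

Answer: 16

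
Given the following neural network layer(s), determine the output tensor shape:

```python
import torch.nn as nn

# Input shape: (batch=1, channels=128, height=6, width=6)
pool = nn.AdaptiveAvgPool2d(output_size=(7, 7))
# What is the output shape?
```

Input: (1, 128, 6, 6) -> Output: (1, 128, 7, 7)

Answer: (1, 128, 7, 7)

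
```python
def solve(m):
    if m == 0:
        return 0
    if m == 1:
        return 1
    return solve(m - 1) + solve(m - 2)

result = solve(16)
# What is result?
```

Build up from base cases: solve(0)=0, solve(1)=1, solve(2)=1, solve(3)=2, solve(4)=3, solve(5)=5, solve(6)=8, ..., solve(16)=987

Answer: 987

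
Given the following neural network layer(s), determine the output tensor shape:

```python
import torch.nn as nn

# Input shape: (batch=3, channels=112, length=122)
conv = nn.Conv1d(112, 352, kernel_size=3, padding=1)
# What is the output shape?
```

Input: (3, 112, 122) -> Output: (3, 352, 122)

Answer: (3, 352, 122)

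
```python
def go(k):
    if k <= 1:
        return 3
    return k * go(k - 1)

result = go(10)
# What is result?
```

go(10) = 10 * 9 * 8 * 7 * 6 * 5 * 4 * 3 * 2 * 3 = 10886400

Answer: 10886400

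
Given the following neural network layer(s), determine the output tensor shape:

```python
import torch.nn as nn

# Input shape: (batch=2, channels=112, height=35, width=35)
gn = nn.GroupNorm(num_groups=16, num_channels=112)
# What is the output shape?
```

Input: (2, 112, 35, 35) -> Output: (2, 112, 35, 35)

Answer: (2, 112, 35, 35)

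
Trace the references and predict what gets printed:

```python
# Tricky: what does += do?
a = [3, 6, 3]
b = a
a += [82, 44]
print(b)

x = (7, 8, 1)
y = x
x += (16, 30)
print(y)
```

Key concept: += behavior differs for mutable vs immutable.
Step by step:
`a = [3, 6, 3]` → a = [3, 6, 3]
`b = a` → b = [3, 6, 3] (same object as a)
`a += [82, 44]` → a = [3, 6, 3, 82, 44] (same object as b); b = [3, 6, 3, 82, 44] (same object as a)
`print(b)` → prints [3, 6, 3, 82, 44]
`x = (7, 8, 1)` → x = (7, 8, 1)
`y = x` → y = (7, 8, 1)
`x += (16, 30)` → x = (7, 8, 1, 16, 30)
`print(y)` → prints (7, 8, 1)

Answer:
[3, 6, 3, 82, 44]
(7, 8, 1)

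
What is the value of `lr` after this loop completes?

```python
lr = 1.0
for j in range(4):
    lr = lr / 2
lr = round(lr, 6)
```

Halving LR 4 times: 1 / 2^4
`lr` takes the values: 1.0 → 0.5 → 0.25 → 0.125 → 0.0625

Answer: 0.0625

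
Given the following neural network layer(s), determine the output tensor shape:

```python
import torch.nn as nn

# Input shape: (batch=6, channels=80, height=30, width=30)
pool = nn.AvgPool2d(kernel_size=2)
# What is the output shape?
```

Input: (6, 80, 30, 30) -> Output: (6, 80, 15, 15)

Answer: (6, 80, 15, 15)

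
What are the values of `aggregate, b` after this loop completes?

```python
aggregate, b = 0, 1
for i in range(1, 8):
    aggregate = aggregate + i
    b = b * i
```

Sum and factorial of 1 to 7
`aggregate, b` takes the values: (0, 1) → (1, 1) → (3, 1) → (3, 2) → (6, 2) → (6, 6) → (10, 6) → (10, 24) → (15, 24) → (15, 120) → (21, 120) → (21, 720) → (28, 720) → (28, 5040)

Answer: 28, 5040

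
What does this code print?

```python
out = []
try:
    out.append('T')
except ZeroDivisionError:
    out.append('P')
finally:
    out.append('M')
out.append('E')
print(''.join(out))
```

Execution trace: 'T' (try body, no exception) → 'M' (finally) → 'E' (after the try/except). Output: TME

Answer: TME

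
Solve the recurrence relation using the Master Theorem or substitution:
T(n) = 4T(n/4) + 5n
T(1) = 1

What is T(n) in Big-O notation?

By Master Theorem: a=4, b=4, f(n)=5n. Since log_4(4) = 1 and f(n) = Θ(n^1), Case 2 applies. T(n) = O(n log n).

Answer: O(n log n)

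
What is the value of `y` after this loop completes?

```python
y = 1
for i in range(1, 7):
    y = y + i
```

Start at 1, add 1 through 6
`y` takes the values: 1 → 2 → 4 → 7 → 11 → 16 → 22

Answer: 22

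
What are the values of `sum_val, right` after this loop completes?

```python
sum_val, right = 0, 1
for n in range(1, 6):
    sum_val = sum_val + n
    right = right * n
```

Sum and factorial of 1 to 5
`sum_val, right` takes the values: (0, 1) → (1, 1) → (3, 1) → (3, 2) → (6, 2) → (6, 6) → (10, 6) → (10, 24) → (15, 24) → (15, 120)

Answer: 15, 120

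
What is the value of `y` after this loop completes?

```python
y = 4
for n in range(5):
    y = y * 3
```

Multiply by 3, 5 times: 4 * 3^5 = 972
`y` takes the values: 4 → 12 → 36 → 108 → 324 → 972

Answer: 972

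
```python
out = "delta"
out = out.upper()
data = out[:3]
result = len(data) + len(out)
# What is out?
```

Trace:
`out = "delta"` → out = 'delta'
`out = out.upper()` → out = 'DELTA'
`data = out[:3]` → data = 'DEL'
`result = len(data) + len(out)` → result = 8
So out = 'DELTA'

Answer: 'DELTA'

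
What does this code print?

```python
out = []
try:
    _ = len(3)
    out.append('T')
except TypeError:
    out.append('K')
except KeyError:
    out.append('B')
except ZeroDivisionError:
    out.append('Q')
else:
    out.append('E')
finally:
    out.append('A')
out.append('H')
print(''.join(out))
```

Execution trace: 'K' (except TypeError) → 'A' (finally) → 'H' (after the try/except). Output: KAH

Answer: KAH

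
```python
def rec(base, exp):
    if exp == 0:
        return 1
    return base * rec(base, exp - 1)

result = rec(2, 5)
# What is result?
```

rec(2, 5) = 2 * 2 * 2 * 2 * 2 = 32

Answer: 32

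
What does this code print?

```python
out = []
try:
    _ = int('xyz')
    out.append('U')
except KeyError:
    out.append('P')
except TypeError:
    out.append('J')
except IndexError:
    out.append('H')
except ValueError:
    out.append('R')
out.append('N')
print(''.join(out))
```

Execution trace: 'R' (except ValueError) → 'N' (after the try/except). Output: RN

Answer: RN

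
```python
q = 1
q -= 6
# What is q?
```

Trace:
`q = 1` → q = 1
`q -= 6` → q = -5
So q = -5

Answer: -5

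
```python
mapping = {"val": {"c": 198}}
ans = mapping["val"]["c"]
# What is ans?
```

Trace:
`mapping = {"val": {"c": 198}}` → mapping = {'val': {'c': 198}}
`ans = mapping["val"]["c"]` → ans = 198
So ans = 198

Answer: 198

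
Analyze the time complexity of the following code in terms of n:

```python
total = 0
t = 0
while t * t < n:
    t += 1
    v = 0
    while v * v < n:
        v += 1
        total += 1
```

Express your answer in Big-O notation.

Each loop level contributes: √n × √n. Multiplying the contributions gives O(n).

Answer: O(n)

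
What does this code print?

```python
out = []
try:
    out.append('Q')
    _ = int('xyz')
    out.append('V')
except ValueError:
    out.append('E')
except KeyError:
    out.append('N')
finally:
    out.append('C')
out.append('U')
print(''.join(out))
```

Execution trace: 'Q' (try body) → 'E' (except ValueError) → 'C' (finally) → 'U' (after the try/except). Output: QECU

Answer: QECU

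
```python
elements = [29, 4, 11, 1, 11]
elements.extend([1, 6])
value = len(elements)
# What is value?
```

Trace:
`elements = [29, 4, 11, 1, 11]` → elements = [29, 4, 11, 1, 11]
`elements.extend([1, 6])` → elements = [29, 4, 11, 1, 11, 1, 6]
`value = len(elements)` → value = 7
So value = 7

Answer: 7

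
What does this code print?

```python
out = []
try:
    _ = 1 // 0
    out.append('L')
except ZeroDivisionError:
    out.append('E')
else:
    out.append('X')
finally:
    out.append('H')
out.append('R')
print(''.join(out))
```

Execution trace: 'E' (except ZeroDivisionError) → 'H' (finally) → 'R' (after the try/except). Output: EHR

Answer: EHR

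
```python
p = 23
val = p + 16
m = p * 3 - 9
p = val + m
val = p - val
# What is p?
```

Trace:
`p = 23` → p = 23
`val = p + 16` → val = 39
`m = p * 3 - 9` → m = 60
`p = val + m` → p = 99
`val = p - val` → val = 60
So p = 99

Answer: 99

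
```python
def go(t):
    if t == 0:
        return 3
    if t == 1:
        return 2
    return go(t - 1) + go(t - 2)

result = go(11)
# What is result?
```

Build up from base cases: go(0)=3, go(1)=2, go(2)=5, go(3)=7, go(4)=12, go(5)=19, go(6)=31, ..., go(11)=343

Answer: 343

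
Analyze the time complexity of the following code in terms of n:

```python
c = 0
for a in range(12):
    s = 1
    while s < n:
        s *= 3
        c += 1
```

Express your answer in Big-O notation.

Each loop level contributes: 1 × log n. Multiplying the contributions gives O(log n).

Answer: O(log n)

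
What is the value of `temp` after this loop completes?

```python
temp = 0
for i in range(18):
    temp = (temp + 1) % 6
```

Increment mod 6, 18 times = 0
`temp` takes the values: 0 → 1 → 2 → 3 → 4 → 5 → 0 → 1 → 2 → 3 → 4 → 5 → 0 → 1 → 2 → 3 → 4 → 5 → 0

Answer: 0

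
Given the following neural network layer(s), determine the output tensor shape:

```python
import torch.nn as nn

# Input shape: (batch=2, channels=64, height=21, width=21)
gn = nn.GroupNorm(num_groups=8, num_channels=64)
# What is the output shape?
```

Input: (2, 64, 21, 21) -> Output: (2, 64, 21, 21)

Answer: (2, 64, 21, 21)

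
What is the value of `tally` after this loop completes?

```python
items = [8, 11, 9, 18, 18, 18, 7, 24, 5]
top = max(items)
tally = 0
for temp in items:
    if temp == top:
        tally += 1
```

Count of max value 24 in [8, 11, 9, 18, 18, 18, 7, 24, 5]
`tally` takes the values: 0 → 1

Answer: 1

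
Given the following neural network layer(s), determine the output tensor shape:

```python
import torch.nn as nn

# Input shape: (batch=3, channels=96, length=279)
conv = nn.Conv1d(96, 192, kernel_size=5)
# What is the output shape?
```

Input: (3, 96, 279) -> Output: (3, 192, 275)

Answer: (3, 192, 275)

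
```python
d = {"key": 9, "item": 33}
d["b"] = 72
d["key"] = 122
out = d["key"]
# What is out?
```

Trace:
`d = {"key": 9, "item": 33}` → d = {'key': 9, 'item': 33}
`d["b"] = 72` → d = {'key': 9, 'item': 33, 'b': 72}
`d["key"] = 122` → d = {'key': 122, 'item': 33, 'b': 72}
`out = d["key"]` → out = 122
So out = 122

Answer: 122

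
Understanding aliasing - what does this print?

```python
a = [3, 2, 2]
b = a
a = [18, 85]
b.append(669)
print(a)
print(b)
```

Key concept: rebinding vs mutation: a is rebound to a new list, b still points at the original.
Step by step:
`a = [3, 2, 2]` → a = [3, 2, 2]
`b = a` → b = [3, 2, 2] (same object as a)
`a = [18, 85]` → a = [18, 85]
`b.append(669)` → b = [3, 2, 2, 669]
`print(a)` → prints [18, 85]
`print(b)` → prints [3, 2, 2, 669]

Answer:
[18, 85]
[3, 2, 2, 669]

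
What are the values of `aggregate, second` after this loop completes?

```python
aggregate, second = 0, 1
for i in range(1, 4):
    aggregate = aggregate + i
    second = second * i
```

Sum and factorial of 1 to 3
`aggregate, second` takes the values: (0, 1) → (1, 1) → (3, 1) → (3, 2) → (6, 2) → (6, 6)

Answer: 6, 6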